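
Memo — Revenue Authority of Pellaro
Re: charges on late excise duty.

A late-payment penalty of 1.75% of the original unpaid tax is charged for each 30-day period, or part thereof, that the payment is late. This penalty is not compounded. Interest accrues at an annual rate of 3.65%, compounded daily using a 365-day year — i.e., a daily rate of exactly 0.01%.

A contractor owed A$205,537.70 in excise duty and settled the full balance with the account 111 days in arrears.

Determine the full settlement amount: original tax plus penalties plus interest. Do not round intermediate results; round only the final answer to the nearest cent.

A$222,219.40

Penalty periods: ⌈111/30⌉ = 4; penalty = 4 × 1.75% × A$205,537.70 = A$14,387.64…
Interest: A$205,537.70 × ((1 + 0.0001)^111 − 1) = A$205,537.70 × 0.01116127… = A$2,294.0623…
Total = A$205,537.70 + A$14,387.6390 + A$2,294.0623… = A$222,219.40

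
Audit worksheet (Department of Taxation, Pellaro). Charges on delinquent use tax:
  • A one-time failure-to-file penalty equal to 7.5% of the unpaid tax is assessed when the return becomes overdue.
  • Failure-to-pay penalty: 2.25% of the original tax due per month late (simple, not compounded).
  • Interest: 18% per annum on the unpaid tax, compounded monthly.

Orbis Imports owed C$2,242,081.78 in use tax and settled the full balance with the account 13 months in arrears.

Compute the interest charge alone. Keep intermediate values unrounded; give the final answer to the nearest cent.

C$478,802.04

Interest (18%/yr ÷ 12 = 1.5%/month): C$2,242,081.78 × ((1 + 0.015)^13 − 1) = C$478,802.0438…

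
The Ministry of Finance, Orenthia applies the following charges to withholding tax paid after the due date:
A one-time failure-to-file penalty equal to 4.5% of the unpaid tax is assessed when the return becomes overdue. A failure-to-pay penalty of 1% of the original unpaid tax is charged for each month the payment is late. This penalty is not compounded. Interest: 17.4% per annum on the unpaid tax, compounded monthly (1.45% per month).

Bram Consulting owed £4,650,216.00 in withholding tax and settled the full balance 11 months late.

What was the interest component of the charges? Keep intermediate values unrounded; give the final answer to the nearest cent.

Interest: £4,650,216.00 × ((1 + 0.0145)^11 − 1) = £4,650,216.00 × 0.1715817… = £797,891.7865…

£797,891.79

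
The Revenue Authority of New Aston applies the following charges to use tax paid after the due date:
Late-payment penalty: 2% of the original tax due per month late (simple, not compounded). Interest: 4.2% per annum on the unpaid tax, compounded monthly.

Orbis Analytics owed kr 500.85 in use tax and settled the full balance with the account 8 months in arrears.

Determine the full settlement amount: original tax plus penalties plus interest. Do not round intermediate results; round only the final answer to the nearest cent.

Late-payment penalty = 2% × kr 500.85 × 8 mo = kr 80.14…
Interest (4.2%/yr ÷ 12 = 0.35%/month): kr 500.85 × ((1 + 0.0035)^8 − 1) = kr 14.1968…
Total = kr 500.85 + kr 80.1360 + kr 14.1968… = kr 595.18

kr 595.18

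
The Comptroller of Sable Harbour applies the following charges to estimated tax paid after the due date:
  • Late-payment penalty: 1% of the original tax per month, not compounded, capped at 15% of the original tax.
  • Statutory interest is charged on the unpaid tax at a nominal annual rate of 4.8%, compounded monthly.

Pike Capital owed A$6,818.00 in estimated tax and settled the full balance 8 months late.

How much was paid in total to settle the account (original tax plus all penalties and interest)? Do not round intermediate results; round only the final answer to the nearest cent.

Penalty: 8 × 1% × A$6,818.00 = A$545.44 (below the 15% cap of A$1,022.70)
Interest (4.8%/yr ÷ 12 = 0.4%/month): A$6,818.00 × ((1 + 0.004)^8 − 1) = A$221.2550…
Total = A$6,818.00 + A$545.4400 + A$221.2550… = A$7,584.70

A$7,584.70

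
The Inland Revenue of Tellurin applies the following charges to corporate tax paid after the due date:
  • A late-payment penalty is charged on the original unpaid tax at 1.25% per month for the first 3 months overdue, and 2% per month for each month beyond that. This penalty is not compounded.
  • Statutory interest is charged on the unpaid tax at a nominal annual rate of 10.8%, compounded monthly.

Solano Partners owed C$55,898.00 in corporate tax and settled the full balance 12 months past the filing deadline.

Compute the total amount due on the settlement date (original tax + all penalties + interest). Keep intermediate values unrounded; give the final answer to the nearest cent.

Penalty, months 1–3: 3 × 1.25% × C$55,898.00 = C$2,096.18…
Penalty, months 4–12: 9 × 2% × C$55,898.00 = C$10,061.64
Interest (10.8%/yr ÷ 12 = 0.9%/month): C$55,898.00 × ((1 + 0.009)^12 − 1) = C$6,344.9638…
Total = C$55,898.00 + C$12,157.8150 + C$6,344.9638… = C$74,400.78

C$74,400.78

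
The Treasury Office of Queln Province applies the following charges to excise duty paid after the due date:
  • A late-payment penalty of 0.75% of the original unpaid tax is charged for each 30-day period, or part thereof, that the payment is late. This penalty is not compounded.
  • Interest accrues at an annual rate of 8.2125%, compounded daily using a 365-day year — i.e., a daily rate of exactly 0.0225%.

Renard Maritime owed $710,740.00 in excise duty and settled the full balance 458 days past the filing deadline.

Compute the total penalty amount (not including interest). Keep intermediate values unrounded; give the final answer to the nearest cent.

Penalty periods: ⌈458/30⌉ = 16; penalty = 16 × 0.75% × $710,740.00 = $85,288.80

$85,288.80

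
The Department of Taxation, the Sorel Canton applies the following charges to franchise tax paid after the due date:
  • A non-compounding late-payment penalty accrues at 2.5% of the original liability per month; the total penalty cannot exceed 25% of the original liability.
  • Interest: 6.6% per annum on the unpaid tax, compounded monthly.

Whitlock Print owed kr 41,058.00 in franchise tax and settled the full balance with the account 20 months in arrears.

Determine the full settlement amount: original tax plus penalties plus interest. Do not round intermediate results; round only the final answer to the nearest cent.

kr 56,082.83

Penalty (uncapped): 20 × 2.5% × kr 41,058.00 = kr 20,529.00; cap = 25% × kr 41,058.00 = kr 10,264.50 → penalty = kr 10,264.50
Interest (6.6%/yr ÷ 12 = 0.55%/month): kr 41,058.00 × ((1 + 0.0055)^20 − 1) = kr 4,760.3335…
Total = kr 41,058.00 + kr 10,264.5000 + kr 4,760.3335… = kr 56,082.83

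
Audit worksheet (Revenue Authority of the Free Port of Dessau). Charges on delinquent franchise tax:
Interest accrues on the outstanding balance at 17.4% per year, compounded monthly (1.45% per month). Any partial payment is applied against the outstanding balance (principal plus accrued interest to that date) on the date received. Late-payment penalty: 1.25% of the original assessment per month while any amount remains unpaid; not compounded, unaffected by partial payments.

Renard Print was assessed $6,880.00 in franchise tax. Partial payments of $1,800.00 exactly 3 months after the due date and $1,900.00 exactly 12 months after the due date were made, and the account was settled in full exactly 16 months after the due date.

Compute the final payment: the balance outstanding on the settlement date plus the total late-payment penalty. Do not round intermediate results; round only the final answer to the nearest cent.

Balance at month 3: $6,880.0000 × (1 + 0.0145)^3 = $7,183.6405…
After $1,800.00 payment: $7,183.6405… − $1,800.00 = $5,383.6405…
Balance at month 12: $5,383.6405… × (1 + 0.0145)^9 = $6,128.3635…
After $1,900.00 payment: $6,128.3635… − $1,900.00 = $4,228.3635…
Balance at month 16: $4,228.3635… × (1 + 0.0145)^4 = $4,478.9944…
Penalty: 16 × 1.25% × $6,880.00 = $1,376.00
Final settlement = outstanding balance + penalty = $4,478.9944… + $1,376.00 = $5,854.99

$5,854.99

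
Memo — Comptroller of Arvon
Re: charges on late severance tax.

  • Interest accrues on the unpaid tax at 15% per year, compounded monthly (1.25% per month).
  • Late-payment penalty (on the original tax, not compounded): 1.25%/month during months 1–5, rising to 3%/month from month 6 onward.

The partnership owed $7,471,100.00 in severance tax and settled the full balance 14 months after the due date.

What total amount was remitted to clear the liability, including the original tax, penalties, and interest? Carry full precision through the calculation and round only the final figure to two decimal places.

Penalty, months 1–5: 5 × 1.25% × $7,471,100.00 = $466,943.75
Penalty, months 6–14: 9 × 3% × $7,471,100.00 = $2,017,197.00
Interest: $7,471,100.00 × ((1 + 0.0125)^14 − 1) = $7,471,100.00 × 0.1899547… = $1,419,170.9220…
Total = $7,471,100.00 + $2,484,140.7500 + $1,419,170.9220… = $11,374,411.67

$11,374,411.67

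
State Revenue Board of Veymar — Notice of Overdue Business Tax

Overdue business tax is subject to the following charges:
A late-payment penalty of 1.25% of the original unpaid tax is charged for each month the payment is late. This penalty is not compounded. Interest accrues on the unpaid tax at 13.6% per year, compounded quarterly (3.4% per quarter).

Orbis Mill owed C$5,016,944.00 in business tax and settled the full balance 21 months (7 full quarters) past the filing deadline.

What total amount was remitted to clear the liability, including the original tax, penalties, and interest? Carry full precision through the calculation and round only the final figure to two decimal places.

Late-payment penalty = 1.25% × C$5,016,944.00 × 21 mo = C$1,316,947.80
Interest: C$5,016,944.00 × ((1 + 0.034)^7 − 1) = C$5,016,944.00 × 0.2636994… = C$1,322,965.0061…
Total = C$5,016,944.00 + C$1,316,947.8000 + C$1,322,965.0061… = C$7,656,856.81

C$7,656,856.81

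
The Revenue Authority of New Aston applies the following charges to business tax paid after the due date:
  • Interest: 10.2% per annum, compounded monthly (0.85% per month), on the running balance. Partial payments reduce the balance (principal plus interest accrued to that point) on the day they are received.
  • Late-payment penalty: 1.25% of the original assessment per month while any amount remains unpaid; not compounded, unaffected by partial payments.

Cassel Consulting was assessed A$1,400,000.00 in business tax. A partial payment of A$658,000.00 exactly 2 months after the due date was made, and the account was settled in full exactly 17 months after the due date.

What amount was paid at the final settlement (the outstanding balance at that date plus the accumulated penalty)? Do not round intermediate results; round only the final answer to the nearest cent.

A$1,167,083.44

Balance at month 2: A$1,400,000.0000 × (1 + 0.0085)^2 = A$1,423,901.1500
After A$658,000.00 payment: A$1,423,901.1500 − A$658,000.00 = A$765,901.1500
Balance at month 17: A$765,901.1500 × (1 + 0.0085)^15 = A$869,583.4384…
Penalty: 17 × 1.25% × A$1,400,000.00 = A$297,500.00
Final settlement = outstanding balance + penalty = A$869,583.4384… + A$297,500.00 = A$1,167,083.44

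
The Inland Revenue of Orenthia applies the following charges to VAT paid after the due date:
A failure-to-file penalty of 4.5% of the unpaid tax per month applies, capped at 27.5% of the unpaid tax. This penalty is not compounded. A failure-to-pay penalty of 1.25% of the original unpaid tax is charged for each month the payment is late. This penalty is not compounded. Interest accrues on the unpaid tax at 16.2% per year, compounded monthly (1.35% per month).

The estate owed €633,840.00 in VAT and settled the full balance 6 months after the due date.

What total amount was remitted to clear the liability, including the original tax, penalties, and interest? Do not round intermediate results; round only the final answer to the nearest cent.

€905,620.11

Failure-to-file: 6 × 4.5% × €633,840.00 = €171,136.80 (under the 27.5% cap)
Failure-to-pay penalty = 1.25% × €633,840.00 × 6 mo = €47,538.00
Interest: €633,840.00 × ((1 + 0.0135)^6 − 1) = €633,840.00 × 0.0837835… = €53,105.3073…
Total = €633,840.00 + €218,674.8000 + €53,105.3073… = €905,620.11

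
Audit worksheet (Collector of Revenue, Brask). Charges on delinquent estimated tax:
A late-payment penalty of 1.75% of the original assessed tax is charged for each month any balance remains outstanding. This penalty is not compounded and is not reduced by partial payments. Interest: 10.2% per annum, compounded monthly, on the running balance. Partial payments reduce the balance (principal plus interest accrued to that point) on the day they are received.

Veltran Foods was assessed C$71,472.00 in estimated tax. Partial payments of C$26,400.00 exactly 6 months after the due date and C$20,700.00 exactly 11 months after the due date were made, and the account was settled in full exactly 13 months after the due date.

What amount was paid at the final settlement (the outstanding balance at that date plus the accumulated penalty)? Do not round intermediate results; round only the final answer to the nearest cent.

C$46,980.32

Monthly rate = 10.2% ÷ 12 = 0.85%
Balance at month 6: C$71,472.0000 × (1 + 0.0085)^6 = C$75,195.4133…
After C$26,400.00 payment: C$75,195.4133… − C$26,400.00 = C$48,795.4133…
Balance at month 11: C$48,795.4133… × (1 + 0.0085)^5 = C$50,904.7739…
After C$20,700.00 payment: C$50,904.7739… − C$20,700.00 = C$30,204.7739…
Balance at month 13: C$30,204.7739… × (1 + 0.0085)^2 = C$30,720.4374…
Penalty: 13 × 1.75% × C$71,472.00 = C$16,259.88
Final settlement = outstanding balance + penalty = C$30,720.4374… + C$16,259.88 = C$46,980.32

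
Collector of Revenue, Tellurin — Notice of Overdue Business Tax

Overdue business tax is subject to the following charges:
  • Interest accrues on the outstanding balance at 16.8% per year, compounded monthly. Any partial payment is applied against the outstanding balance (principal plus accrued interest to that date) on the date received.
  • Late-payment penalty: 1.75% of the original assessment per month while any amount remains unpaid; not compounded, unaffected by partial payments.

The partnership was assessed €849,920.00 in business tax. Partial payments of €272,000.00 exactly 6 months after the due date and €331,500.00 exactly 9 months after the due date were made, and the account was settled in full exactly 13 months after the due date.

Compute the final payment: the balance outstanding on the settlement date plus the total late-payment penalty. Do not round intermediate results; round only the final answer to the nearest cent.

Monthly rate = 16.8% ÷ 12 = 1.4%
Balance at month 6: €849,920.0000 × (1 + 0.014)^6 = €923,859.1809…
After €272,000.00 payment: €923,859.1809… − €272,000.00 = €651,859.1809…
Balance at month 9: €651,859.1809… × (1 + 0.014)^3 = €679,622.3484…
After €331,500.00 payment: €679,622.3484… − €331,500.00 = €348,122.3484…
Balance at month 13: €348,122.3484… × (1 + 0.014)^4 = €368,030.4262…
Penalty: 13 × 1.75% × €849,920.00 = €193,356.80
Final settlement = outstanding balance + penalty = €368,030.4262… + €193,356.80 = €561,387.23

€561,387.23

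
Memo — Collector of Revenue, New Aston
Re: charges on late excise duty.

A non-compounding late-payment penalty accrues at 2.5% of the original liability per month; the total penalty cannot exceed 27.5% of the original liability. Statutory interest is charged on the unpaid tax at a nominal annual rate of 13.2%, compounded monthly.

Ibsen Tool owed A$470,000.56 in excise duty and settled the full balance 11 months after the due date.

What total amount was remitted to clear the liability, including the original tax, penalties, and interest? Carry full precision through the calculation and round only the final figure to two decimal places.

Penalty (uncapped): 11 × 2.5% × A$470,000.56 = A$129,250.15…; cap = 27.5% × A$470,000.56 = A$129,250.15… → penalty = A$129,250.15…
Interest (13.2%/yr ÷ 12 = 1.1%/month): A$470,000.56 × ((1 + 0.011)^11 − 1) = A$60,103.4468…
Total = A$470,000.56 + A$129,250.1540 + A$60,103.4468… = A$659,354.16

A$659,354.16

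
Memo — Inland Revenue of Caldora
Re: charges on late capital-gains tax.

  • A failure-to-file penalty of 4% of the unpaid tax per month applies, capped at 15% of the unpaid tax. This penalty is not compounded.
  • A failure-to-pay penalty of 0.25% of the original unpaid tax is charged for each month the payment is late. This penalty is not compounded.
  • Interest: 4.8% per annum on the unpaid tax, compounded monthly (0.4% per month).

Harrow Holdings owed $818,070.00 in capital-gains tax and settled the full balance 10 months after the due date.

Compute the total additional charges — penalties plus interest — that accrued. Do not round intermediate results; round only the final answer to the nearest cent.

$176,480.39

Failure-to-file: 10 × 4% × $818,070.00 = $327,228.00, capped at 15% × $818,070.00 = $122,710.50
Failure-to-pay penalty = 0.25% × $818,070.00 × 10 mo = $20,451.75
Interest: $818,070.00 × ((1 + 0.004)^10 − 1) = $818,070.00 × 0.0407277… = $33,318.1374…
Penalties + interest = $143,162.2500 + $33,318.1374… = $176,480.39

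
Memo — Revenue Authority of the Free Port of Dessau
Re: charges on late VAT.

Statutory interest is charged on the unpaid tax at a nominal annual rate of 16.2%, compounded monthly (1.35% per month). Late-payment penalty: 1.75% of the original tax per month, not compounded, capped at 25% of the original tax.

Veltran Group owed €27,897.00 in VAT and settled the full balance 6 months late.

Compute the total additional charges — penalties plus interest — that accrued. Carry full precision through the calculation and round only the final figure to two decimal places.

€5,266.49

Penalty: 6 × 1.75% × €27,897.00 = €2,929.19… (below the 25% cap of €6,974.25)
Interest: €27,897.00 × ((1 + 0.0135)^6 − 1) = €27,897.00 × 0.0837835… = €2,337.3071…
Penalties + interest = €2,929.1850 + €2,337.3071… = €5,266.49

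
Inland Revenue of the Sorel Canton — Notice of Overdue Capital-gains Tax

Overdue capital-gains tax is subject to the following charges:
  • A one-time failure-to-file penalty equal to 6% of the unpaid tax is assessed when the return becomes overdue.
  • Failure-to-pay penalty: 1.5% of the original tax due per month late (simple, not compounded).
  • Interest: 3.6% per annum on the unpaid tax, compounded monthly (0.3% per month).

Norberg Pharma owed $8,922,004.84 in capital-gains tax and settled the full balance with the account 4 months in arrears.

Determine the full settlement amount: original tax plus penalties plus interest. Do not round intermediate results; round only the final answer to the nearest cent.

$10,100,192.23

Failure-to-file penalty: 6% × $8,922,004.84 = $535,320.29…
Failure-to-pay penalty: 4 × 1.5% × $8,922,004.84 = $535,320.29…
Interest: $8,922,004.84 × ((1 + 0.003)^4 − 1) = $8,922,004.84 × 0.0120541… = $107,546.8106…
Total = $8,922,004.84 + $1,070,640.5808 + $107,546.8106… = $10,100,192.23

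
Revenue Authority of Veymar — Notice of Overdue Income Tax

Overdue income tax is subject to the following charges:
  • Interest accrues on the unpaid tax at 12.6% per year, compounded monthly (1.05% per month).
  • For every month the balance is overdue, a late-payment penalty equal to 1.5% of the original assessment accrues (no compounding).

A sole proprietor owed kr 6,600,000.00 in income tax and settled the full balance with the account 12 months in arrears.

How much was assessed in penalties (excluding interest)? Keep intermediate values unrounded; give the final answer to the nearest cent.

Late-payment penalty = 1.5% × kr 6,600,000.00 × 12 mo = kr 1,188,000.00

kr 1,188,000.00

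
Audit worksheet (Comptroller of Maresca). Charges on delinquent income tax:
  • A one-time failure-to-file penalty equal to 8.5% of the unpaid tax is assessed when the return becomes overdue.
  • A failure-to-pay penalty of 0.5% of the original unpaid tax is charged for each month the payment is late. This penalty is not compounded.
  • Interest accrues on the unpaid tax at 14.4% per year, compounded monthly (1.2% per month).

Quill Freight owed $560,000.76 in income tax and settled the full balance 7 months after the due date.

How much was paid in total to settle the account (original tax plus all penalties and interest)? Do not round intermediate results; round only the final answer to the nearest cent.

$675,968.64

Failure-to-file penalty: 8.5% × $560,000.76 = $47,600.06…
Failure-to-pay penalty = 0.5% × $560,000.76 × 7 mo = $19,600.03…
Interest: $560,000.76 × ((1 + 0.012)^7 − 1) = $560,000.76 × 0.0870852… = $48,767.7843…
Total = $560,000.76 + $67,200.0912 + $48,767.7843… = $675,968.64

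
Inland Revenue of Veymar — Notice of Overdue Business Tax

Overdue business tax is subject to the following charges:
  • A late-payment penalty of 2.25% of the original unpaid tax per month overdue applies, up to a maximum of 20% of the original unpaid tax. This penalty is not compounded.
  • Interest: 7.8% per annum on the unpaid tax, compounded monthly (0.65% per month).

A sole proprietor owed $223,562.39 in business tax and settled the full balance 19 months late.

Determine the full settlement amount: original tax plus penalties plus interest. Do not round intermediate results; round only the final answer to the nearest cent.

Penalty (uncapped): 19 × 2.25% × $223,562.39 = $95,572.92…; cap = 20% × $223,562.39 = $44,712.48… → penalty = $44,712.48…
Interest: $223,562.39 × ((1 + 0.0065)^19 − 1) = $223,562.39 × 0.1309979… = $29,286.2075…
Total = $223,562.39 + $44,712.4780 + $29,286.2075… = $297,561.08

$297,561.08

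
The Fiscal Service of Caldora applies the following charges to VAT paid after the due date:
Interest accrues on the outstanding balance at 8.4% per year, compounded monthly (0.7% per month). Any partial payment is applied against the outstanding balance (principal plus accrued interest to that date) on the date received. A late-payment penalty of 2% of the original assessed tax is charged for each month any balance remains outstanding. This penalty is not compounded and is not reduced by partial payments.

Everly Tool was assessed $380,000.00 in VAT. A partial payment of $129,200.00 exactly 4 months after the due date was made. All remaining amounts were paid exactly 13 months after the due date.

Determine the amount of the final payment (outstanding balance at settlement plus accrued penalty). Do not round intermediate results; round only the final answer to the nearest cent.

$377,299.03

Balance at month 4: $380,000.0000 × (1 + 0.007)^4 = $390,752.2423…
After $129,200.00 payment: $390,752.2423… − $129,200.00 = $261,552.2423…
Balance at month 13: $261,552.2423… × (1 + 0.007)^9 = $278,499.0272…
Penalty: 13 × 2% × $380,000.00 = $98,800.00
Final settlement = outstanding balance + penalty = $278,499.0272… + $98,800.00 = $377,299.03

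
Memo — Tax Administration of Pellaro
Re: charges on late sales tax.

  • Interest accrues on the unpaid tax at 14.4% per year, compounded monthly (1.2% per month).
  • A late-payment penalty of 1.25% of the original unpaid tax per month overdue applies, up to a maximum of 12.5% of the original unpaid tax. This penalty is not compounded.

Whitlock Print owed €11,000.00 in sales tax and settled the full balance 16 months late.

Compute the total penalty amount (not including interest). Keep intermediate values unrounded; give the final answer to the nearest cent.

Penalty (uncapped): 16 × 1.25% × €11,000.00 = €2,200.00; cap = 12.5% × €11,000.00 = €1,375.00 → penalty = €1,375.00

€1,375.00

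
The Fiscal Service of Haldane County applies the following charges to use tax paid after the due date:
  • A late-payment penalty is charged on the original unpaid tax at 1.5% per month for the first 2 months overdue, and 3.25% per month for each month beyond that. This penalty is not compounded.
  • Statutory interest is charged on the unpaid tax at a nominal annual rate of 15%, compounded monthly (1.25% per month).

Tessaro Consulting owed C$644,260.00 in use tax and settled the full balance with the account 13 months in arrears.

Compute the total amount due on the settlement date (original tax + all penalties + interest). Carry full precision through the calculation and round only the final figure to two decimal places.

C$1,006,826.30

Penalty, months 1–2: 2 × 1.5% × C$644,260.00 = C$19,327.80
Penalty, months 3–13: 11 × 3.25% × C$644,260.00 = C$230,322.95
Interest: C$644,260.00 × ((1 + 0.0125)^13 − 1) = C$644,260.00 × 0.1752639… = C$112,915.5519…
Total = C$644,260.00 + C$249,650.7500 + C$112,915.5519… = C$1,006,826.30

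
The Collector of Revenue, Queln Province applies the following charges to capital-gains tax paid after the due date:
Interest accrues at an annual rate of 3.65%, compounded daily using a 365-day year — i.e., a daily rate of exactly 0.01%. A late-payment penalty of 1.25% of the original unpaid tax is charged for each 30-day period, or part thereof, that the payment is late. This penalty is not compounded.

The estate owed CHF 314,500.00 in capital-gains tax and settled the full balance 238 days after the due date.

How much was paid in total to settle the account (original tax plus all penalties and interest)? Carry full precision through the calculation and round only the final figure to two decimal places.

Penalty periods: ⌈238/30⌉ = 8; penalty = 8 × 1.25% × CHF 314,500.00 = CHF 31,450.00
Interest: CHF 314,500.00 × ((1 + 0.0001)^238 − 1) = CHF 314,500.00 × 0.02408426… = CHF 7,574.5003…
Total = CHF 314,500.00 + CHF 31,450.0000 + CHF 7,574.5003… = CHF 353,524.50

CHF 353,524.50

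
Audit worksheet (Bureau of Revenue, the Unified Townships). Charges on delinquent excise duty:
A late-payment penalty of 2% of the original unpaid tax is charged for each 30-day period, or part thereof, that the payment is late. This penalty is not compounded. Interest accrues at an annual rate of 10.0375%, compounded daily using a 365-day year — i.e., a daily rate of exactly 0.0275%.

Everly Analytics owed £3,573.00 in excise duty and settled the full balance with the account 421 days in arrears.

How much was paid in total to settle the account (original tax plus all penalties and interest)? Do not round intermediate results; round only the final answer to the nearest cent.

£5,083.40

Penalty periods: ⌈421/30⌉ = 15; penalty = 15 × 2% × £3,573.00 = £1,071.90
Interest: £3,573.00 × ((1 + 0.000275)^421 − 1) = £3,573.00 × 0.12272536… = £438.4977…
Total = £3,573.00 + £1,071.9000 + £438.4977… = £5,083.40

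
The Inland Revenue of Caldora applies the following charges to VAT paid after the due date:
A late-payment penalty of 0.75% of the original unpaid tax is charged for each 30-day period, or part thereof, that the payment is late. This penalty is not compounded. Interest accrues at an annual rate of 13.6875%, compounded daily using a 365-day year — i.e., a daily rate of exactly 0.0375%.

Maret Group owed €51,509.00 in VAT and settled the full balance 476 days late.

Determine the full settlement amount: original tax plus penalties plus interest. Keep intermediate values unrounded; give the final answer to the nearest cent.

Penalty periods: ⌈476/30⌉ = 16; penalty = 16 × 0.75% × €51,509.00 = €6,181.08
Interest: €51,509.00 × ((1 + 0.000375)^476 − 1) = €51,509.00 × 0.19538288… = €10,063.9770…
Total = €51,509.00 + €6,181.0800 + €10,063.9770… = €67,754.06

€67,754.06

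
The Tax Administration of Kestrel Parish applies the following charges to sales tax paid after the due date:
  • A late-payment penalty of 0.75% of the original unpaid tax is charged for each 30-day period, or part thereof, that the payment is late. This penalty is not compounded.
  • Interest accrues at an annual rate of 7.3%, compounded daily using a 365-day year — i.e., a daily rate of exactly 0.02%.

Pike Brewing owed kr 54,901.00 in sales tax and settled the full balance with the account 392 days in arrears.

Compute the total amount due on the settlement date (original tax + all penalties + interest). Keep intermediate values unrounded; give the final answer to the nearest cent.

kr 65,142.60

Penalty periods: ⌈392/30⌉ = 14; penalty = 14 × 0.75% × kr 54,901.00 = kr 5,764.61…
Interest: kr 54,901.00 × ((1 + 0.0002)^392 − 1) = kr 54,901.00 × 0.08154672… = kr 4,476.9963…
Total = kr 54,901.00 + kr 5,764.6050 + kr 4,476.9963… = kr 65,142.60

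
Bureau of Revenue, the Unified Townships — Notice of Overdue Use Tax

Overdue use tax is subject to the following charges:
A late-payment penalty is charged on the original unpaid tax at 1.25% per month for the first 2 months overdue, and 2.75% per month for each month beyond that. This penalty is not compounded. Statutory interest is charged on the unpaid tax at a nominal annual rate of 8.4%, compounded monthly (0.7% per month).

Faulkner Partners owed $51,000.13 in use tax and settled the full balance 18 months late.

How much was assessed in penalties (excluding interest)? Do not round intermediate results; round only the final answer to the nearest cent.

$23,715.06

Penalty, months 1–2: 2 × 1.25% × $51,000.13 = $1,275.00…
Penalty, months 3–18: 16 × 2.75% × $51,000.13 = $22,440.06…
Total penalty = $1,275.00… + $22,440.06… = $23,715.06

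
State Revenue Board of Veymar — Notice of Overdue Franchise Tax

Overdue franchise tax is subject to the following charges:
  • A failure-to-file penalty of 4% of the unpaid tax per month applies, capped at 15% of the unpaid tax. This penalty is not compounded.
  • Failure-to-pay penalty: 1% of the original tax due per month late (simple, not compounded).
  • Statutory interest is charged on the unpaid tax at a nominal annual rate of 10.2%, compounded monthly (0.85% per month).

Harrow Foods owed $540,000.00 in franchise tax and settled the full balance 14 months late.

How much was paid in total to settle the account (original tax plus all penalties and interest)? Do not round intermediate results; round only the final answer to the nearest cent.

Failure-to-file: 14 × 4% × $540,000.00 = $302,400.00, capped at 15% × $540,000.00 = $81,000.00
Failure-to-pay penalty = 1% × $540,000.00 × 14 mo = $75,600.00
Interest: $540,000.00 × ((1 + 0.0085)^14 − 1) = $540,000.00 × 0.1258036… = $67,933.9476…
Total = $540,000.00 + $156,600.0000 + $67,933.9476… = $764,533.95

$764,533.95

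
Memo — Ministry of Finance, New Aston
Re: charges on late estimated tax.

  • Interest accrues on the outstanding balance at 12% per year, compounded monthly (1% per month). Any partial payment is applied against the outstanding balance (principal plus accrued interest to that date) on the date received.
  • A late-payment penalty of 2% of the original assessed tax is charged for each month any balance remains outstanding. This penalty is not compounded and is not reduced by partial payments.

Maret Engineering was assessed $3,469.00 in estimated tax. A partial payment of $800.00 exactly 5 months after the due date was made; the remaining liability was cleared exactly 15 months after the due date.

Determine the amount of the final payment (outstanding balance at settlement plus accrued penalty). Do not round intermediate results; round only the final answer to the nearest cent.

$4,184.40

Balance at month 5: $3,469.0000 × (1 + 0.01)^5 = $3,645.9539…
After $800.00 payment: $3,645.9539… − $800.00 = $2,845.9539…
Balance at month 15: $2,845.9539… × (1 + 0.01)^10 = $3,143.7036…
Penalty: 15 × 2% × $3,469.00 = $1,040.70
Final settlement = outstanding balance + penalty = $3,143.7036… + $1,040.70 = $4,184.40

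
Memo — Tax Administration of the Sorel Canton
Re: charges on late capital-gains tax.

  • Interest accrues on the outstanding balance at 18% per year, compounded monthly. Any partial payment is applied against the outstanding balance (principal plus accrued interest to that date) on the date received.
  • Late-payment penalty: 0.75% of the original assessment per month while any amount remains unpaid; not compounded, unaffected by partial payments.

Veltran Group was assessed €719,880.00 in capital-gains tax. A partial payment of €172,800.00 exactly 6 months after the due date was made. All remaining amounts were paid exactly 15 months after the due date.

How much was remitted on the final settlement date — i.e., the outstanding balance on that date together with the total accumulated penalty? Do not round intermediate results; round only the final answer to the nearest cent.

Monthly rate = 18% ÷ 12 = 1.5%
Balance at month 6: €719,880.0000 × (1 + 0.015)^6 = €787,147.9368…
After €172,800.00 payment: €787,147.9368… − €172,800.00 = €614,347.9368…
Balance at month 15: €614,347.9368… × (1 + 0.015)^9 = €702,439.2724…
Penalty: 15 × 0.75% × €719,880.00 = €80,986.50
Final settlement = outstanding balance + penalty = €702,439.2724… + €80,986.50 = €783,425.77

€783,425.77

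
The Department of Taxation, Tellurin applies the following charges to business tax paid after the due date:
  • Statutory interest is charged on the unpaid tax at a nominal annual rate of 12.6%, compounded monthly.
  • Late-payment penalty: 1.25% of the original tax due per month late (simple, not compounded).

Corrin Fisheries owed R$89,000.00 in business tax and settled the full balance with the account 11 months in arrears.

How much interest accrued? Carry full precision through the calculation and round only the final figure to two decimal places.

Interest (12.6%/yr ÷ 12 = 1.05%/month): R$89,000.00 × ((1 + 0.0105)^11 − 1) = R$10,836.5358…

R$10,836.54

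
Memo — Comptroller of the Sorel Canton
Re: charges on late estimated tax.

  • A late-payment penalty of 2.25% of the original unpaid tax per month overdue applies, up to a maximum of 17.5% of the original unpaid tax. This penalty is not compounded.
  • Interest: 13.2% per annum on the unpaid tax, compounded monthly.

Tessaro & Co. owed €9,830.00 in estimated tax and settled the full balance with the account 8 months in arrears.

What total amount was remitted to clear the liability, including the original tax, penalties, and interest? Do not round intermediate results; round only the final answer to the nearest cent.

€12,449.34

Penalty (uncapped): 8 × 2.25% × €9,830.00 = €1,769.40; cap = 17.5% × €9,830.00 = €1,720.25 → penalty = €1,720.25
Interest (13.2%/yr ÷ 12 = 1.1%/month): €9,830.00 × ((1 + 0.011)^8 − 1) = €899.0869…
Total = €9,830.00 + €1,720.2500 + €899.0869… = €12,449.34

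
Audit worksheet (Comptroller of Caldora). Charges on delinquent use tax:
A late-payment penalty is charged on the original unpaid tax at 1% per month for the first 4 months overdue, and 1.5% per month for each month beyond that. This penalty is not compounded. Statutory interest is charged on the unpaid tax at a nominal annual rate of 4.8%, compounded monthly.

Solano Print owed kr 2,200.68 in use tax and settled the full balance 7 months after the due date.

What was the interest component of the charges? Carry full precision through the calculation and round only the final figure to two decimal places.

kr 62.36

Interest (4.8%/yr ÷ 12 = 0.4%/month): kr 2,200.68 × ((1 + 0.004)^7 − 1) = kr 62.3634…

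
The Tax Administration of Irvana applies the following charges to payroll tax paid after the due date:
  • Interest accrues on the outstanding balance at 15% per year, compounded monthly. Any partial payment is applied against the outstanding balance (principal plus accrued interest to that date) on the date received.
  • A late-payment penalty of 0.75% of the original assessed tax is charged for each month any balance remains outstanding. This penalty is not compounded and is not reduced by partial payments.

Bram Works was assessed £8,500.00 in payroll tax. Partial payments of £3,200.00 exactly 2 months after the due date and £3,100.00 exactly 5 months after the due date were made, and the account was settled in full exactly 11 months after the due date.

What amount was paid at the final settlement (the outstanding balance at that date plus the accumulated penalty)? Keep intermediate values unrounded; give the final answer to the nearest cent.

£3,527.43

Monthly rate = 15% ÷ 12 = 1.25%
Balance at month 2: £8,500.0000 × (1 + 0.0125)^2 = £8,713.8281…
After £3,200.00 payment: £8,713.8281… − £3,200.00 = £5,513.8281…
Balance at month 5: £5,513.8281… × (1 + 0.0125)^3 = £5,723.1921…
After £3,100.00 payment: £5,723.1921… − £3,100.00 = £2,623.1921…
Balance at month 11: £2,623.1921… × (1 + 0.0125)^6 = £2,826.1830…
Penalty: 11 × 0.75% × £8,500.00 = £701.25
Final settlement = outstanding balance + penalty = £2,826.1830… + £701.25 = £3,527.43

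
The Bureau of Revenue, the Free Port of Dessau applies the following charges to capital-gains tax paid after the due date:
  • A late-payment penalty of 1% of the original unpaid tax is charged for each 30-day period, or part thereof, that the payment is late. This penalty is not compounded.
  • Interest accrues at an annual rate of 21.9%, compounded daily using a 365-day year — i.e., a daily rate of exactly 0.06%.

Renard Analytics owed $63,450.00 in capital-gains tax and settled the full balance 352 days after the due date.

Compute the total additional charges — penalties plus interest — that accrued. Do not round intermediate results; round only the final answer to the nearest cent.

Penalty periods: ⌈352/30⌉ = 12; penalty = 12 × 1% × $63,450.00 = $7,614.00
Interest: $63,450.00 × ((1 + 0.0006)^352 − 1) = $63,450.00 × 0.23508114… = $14,915.8981…
Penalties + interest = $7,614.0000 + $14,915.8981… = $22,529.90

$22,529.90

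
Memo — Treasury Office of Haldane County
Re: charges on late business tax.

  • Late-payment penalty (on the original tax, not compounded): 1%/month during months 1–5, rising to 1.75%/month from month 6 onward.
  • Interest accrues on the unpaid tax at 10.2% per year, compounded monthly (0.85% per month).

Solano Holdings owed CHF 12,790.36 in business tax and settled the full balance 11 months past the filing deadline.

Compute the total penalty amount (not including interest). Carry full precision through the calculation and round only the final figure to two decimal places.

Penalty, months 1–5: 5 × 1% × CHF 12,790.36 = CHF 639.52…
Penalty, months 6–11: 6 × 1.75% × CHF 12,790.36 = CHF 1,342.99…
Total penalty = CHF 639.52… + CHF 1,342.99… = CHF 1,982.51

CHF 1,982.51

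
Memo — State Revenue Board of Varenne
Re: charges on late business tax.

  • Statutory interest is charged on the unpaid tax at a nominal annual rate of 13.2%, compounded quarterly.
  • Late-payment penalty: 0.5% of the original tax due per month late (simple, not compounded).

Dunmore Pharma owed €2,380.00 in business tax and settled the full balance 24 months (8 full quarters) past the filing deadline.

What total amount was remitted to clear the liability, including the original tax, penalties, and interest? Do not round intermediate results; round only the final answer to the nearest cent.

Late-payment penalty = 0.5% × €2,380.00 × 24 mo = €285.60
Interest (13.2%/yr ÷ 4 = 3.3%/quarter): €2,380.00 × ((1 + 0.033)^8 − 1) = €705.8835…
Total = €2,380.00 + €285.6000 + €705.8835… = €3,371.48

€3,371.48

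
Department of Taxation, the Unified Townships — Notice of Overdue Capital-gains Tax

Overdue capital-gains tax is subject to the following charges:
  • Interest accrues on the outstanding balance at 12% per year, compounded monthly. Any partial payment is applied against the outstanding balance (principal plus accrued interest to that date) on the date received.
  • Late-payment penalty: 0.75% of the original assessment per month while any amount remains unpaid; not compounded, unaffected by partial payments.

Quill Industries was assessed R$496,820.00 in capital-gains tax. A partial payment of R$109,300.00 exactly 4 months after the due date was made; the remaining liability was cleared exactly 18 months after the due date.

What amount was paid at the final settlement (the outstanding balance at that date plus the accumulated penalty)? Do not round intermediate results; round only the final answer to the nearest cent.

R$535,703.16

Monthly rate = 12% ÷ 12 = 1%
Balance at month 4: R$496,820.0000 × (1 + 0.01)^4 = R$516,992.8842…
After R$109,300.00 payment: R$516,992.8842… − R$109,300.00 = R$407,692.8842…
Balance at month 18: R$407,692.8842… × (1 + 0.01)^14 = R$468,632.4574…
Penalty: 18 × 0.75% × R$496,820.00 = R$67,070.70
Final settlement = outstanding balance + penalty = R$468,632.4574… + R$67,070.70 = R$535,703.16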